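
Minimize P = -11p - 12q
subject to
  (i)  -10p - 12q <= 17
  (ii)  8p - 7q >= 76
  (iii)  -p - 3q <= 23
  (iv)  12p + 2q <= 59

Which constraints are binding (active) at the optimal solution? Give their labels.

(ii) and (iv)

Corner points and P = -11p - 12q:
  (793/166, -448/83) → P = 2029/166
  (371/62, -397/62) → P = 683/62
  (113/20, -22/5) → P = -187/20

The minimum is at (113/20, -22/5). Substituting into each constraint, equality holds for (ii) and (iv); the remaining constraints have slack.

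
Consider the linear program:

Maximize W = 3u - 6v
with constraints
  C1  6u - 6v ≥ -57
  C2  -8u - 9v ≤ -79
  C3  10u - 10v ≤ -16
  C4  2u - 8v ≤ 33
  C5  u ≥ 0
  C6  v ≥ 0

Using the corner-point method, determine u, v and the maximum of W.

u = 19/5, v = 27/5, maximum W = -21

Extreme points and W = 3u - 6v:
  (0, 19/2) → W = -57
  (19/5, 27/5) → W = -21
  (0, 79/9) → W = -158/3
The feasible region is unbounded (it extends along (1, 1)), but W strictly decreases along every unbounded feasible direction, so there is no improving ray and the maximum is attained at a vertex.

The optimum lies where -8u - 9v = -79 and 10u - 10v = -16.
Solving simultaneously gives u = 19/5, v = 27/5.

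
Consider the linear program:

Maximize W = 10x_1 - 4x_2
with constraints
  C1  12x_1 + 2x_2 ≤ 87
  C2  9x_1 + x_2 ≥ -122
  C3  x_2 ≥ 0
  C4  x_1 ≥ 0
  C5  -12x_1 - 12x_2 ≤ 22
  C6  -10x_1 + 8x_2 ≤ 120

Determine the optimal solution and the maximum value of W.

x_1 = 29/4, x_2 = 0, maximum W = 145/2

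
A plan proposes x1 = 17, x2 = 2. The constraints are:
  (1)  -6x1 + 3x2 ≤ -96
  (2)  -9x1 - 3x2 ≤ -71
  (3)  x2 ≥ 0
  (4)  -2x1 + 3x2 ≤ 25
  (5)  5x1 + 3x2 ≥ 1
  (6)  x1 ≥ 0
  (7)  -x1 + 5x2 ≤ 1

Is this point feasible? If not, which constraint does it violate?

feasible

(1): -96 ≤ -96 ✓
(2): -159 ≤ -71 ✓
(3): 2 ≥ 0 ✓
(4): -28 ≤ 25 ✓
(5): 91 ≥ 1 ✓
(6): 17 ≥ 0 ✓
(7): -7 ≤ 1 ✓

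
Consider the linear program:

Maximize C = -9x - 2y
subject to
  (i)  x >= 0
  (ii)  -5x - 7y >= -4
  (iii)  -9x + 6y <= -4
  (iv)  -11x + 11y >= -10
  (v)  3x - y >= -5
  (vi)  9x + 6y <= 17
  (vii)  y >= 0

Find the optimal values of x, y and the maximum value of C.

Vertices and C = -9x - 2y:
  (52/93, 16/93) → C = -500/93
  (4/5, 0) → C = -36/5
  (4/9, 0) → C = -4

At the optimal vertex, -9x + 6y = -4 and y = 0.
Solving simultaneously gives x = 4/9, y = 0.

x = 4/9, y = 0, maximum C = -4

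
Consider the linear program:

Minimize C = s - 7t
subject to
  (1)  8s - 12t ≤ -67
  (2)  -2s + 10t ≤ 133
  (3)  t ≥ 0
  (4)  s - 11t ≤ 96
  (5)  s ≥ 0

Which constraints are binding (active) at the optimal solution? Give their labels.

(1) and (2)

Vertices and C = s - 7t:
  (463/28, 465/28) → C = -698/7
  (0, 67/12) → C = -469/12
  (0, 133/10) → C = -931/10

The minimum is at (463/28, 465/28). Substituting into each constraint, equality holds for (1) and (2); the remaining constraints have slack.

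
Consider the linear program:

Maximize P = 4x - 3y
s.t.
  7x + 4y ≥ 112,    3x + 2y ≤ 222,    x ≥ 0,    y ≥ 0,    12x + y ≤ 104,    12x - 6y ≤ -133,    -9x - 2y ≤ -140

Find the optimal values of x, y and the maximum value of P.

x = 68/15, y = 248/5, maximum P = -392/3

Extreme points and P = 4x - 3y:
  (0, 104) → P = -312
  (0, 70) → P = -210
  (68/15, 248/5) → P = -392/3

The optimum lies where 12x + y = 104 and -9x - 2y = -140.
Solving simultaneously gives x = 68/15, y = 248/5.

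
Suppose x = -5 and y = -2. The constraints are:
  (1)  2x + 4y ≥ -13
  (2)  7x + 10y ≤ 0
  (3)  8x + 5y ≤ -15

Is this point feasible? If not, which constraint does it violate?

Constraint (1): 2x + 4y = -18, which is not ≥ -13. All other constraints are satisfied.

not feasible — violates (1)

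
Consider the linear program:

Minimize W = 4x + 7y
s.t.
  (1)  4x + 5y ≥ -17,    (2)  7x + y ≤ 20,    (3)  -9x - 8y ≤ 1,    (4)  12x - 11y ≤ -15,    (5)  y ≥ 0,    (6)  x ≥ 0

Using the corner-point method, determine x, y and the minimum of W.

Corner points and W = 4x + 7y:
  (205/89, 345/89) → W = 3235/89
  (0, 20) → W = 140
  (0, 15/11) → W = 105/11

At the optimal vertex, 12x - 11y = -15 and x = 0.
Solving simultaneously gives x = 0, y = 15/11.

x = 0, y = 15/11, minimum W = 105/11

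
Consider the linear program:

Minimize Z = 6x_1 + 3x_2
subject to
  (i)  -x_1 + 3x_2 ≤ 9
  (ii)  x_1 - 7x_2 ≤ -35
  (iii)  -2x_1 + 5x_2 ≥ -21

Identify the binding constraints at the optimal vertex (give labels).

(i) and (ii)

Corner points and Z = 6x_1 + 3x_2:
  (21/2, 13/2) → Z = 165/2
  (108, 39) → Z = 765
  (322/9, 91/9) → Z = 245

The minimum is at (21/2, 13/2). Substituting into each constraint, equality holds for (i) and (ii); the remaining constraints have slack.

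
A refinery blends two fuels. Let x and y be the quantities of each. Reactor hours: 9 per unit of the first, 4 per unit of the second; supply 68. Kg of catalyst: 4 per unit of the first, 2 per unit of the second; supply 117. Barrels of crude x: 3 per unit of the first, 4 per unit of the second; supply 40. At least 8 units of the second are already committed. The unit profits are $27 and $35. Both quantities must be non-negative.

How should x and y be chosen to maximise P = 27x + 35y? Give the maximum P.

Corner points and P = 27x + 35y:
  (0, 10) → P = 350
  (0, 8) → P = 280
  (8/3, 8) → P = 352

The binding constraints are 3x + 4y = 40 and y = 8.
Solving simultaneously gives x = 8/3, y = 8.

x = 8/3, y = 8, maximum P = 352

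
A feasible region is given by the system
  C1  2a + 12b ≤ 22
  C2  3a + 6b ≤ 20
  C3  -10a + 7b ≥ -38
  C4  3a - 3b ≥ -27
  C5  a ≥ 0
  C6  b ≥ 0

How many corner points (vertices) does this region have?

5

Of the 15 pairwise boundary intersections, those satisfying every inequality are:
  (9/2, 13/12)
  (0, 11/6)
  (368/81, 86/81)
  (19/5, 0)
  (0, 0)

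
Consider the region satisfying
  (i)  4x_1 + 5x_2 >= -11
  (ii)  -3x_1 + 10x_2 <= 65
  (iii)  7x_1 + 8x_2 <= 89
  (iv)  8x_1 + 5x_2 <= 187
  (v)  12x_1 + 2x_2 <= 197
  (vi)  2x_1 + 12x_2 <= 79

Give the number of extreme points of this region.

The feasible vertices (each the meet of two boundaries and inside every other half-plane) are:
  (-87/11, 227/55)
  (1007/52, -230/13)
  (5/28, 367/56)
  (699/41, -311/82)
  (109/17, 375/68)

5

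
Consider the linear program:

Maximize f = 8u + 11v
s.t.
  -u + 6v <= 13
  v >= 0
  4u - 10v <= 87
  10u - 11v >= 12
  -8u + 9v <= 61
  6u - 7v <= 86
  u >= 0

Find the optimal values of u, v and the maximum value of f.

Feasible corners and f = 8u + 11v:
  (215/49, 142/49) → f = 3282/49
  (607/29, 164/29) → f = 6660/29
  (6/5, 0) → f = 48/5
  (43/3, 0) → f = 344/3

u = 607/29, v = 164/29, maximum f = 6660/29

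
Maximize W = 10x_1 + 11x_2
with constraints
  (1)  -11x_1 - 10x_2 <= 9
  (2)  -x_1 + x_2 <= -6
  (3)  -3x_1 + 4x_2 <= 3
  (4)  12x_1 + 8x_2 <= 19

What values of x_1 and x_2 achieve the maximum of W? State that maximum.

Corner points and W = 10x_1 + 11x_2:
  (17/7, -25/7) → W = -15
  (131/16, -317/32) → W = -867/32
  (67/20, -53/20) → W = 87/20

x_1 = 67/20, x_2 = -53/20, maximum W = 87/20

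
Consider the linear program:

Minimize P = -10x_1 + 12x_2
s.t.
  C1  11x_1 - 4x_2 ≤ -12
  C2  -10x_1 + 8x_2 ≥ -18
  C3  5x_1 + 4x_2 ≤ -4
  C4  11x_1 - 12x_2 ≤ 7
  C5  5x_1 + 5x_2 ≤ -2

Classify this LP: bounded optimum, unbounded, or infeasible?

From the feasible point (-1, 1/4), moving in the direction (-12, -11) keeps every constraint satisfied while P decreases without bound.

unbounded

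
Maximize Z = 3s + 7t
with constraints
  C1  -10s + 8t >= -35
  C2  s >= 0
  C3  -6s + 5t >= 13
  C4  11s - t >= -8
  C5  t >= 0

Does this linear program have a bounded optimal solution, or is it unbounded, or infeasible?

unbounded

From the feasible point (279/2, 170), moving in the direction (1, 11) keeps every constraint satisfied while Z increases without bound.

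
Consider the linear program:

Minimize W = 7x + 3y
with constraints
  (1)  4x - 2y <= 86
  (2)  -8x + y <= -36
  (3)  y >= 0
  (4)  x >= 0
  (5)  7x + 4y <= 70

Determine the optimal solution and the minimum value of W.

x = 9/2, y = 0, minimum W = 63/2

Corner points and W = 7x + 3y:
  (9/2, 0) → W = 63/2
  (214/39, 308/39) → W = 2422/39
  (10, 0) → W = 70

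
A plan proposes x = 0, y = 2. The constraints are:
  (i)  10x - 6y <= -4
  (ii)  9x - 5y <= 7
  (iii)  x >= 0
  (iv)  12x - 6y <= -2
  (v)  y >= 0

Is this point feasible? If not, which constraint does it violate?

(i): -12 ≤ -4 ✓
(ii): -10 ≤ 7 ✓
(iii): 0 ≥ 0 ✓
(iv): -12 ≤ -2 ✓
(v): 2 ≥ 0 ✓

feasible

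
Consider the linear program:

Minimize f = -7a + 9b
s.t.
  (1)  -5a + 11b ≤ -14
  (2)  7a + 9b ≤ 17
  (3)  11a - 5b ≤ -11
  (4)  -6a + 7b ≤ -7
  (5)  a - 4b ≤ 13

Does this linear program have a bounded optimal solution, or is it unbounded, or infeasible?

Vertices and f = -7a + 9b:
  (-112/47, -143/47) → f = -503/47
  (-109/39, -154/39) → f = -623/39
  (-63/17, -71/17) → f = -198/17
The feasible region has finitely many vertices and no improving ray; the minimum is -623/39 at (-109/39, -154/39).

bounded optimum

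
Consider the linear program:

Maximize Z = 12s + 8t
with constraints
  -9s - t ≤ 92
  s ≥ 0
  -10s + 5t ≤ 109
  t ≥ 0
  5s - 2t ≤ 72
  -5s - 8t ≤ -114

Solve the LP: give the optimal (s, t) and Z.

s = 578/5, t = 253, maximum Z = 17056/5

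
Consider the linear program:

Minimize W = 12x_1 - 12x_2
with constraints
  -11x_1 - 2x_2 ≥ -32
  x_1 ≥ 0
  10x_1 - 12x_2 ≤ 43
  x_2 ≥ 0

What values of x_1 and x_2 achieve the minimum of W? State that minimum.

Feasible corners and W = 12x_1 - 12x_2:
  (0, 16) → W = -192
  (32/11, 0) → W = 384/11
  (0, 0) → W = 0

x_1 = 0, x_2 = 16, minimum W = -192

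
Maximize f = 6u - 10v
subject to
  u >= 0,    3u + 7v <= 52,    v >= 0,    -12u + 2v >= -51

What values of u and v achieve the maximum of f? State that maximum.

u = 17/4, v = 0, maximum f = 51/2

Vertices and f = 6u - 10v:
  (0, 52/7) → f = -520/7
  (0, 0) → f = 0
  (461/90, 157/30) → f = -108/5
  (17/4, 0) → f = 51/2

The binding constraints are v = 0 and -12u + 2v = -51.
Solving simultaneously gives u = 17/4, v = 0.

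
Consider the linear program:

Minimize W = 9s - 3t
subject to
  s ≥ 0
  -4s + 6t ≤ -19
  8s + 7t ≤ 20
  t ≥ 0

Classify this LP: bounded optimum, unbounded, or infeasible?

infeasible

The boundaries s = 0 and -4s + 6t = -19 meet at (0, -19/6), but that point violates t ≥ 0. Every candidate vertex is excluded by some other constraint, so the feasible region is empty.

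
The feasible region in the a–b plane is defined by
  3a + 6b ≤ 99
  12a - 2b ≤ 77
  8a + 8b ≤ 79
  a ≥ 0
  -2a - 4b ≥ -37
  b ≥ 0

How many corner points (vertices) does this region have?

The feasible vertices (each the meet of two boundaries and inside every other half-plane) are:
  (387/56, 83/28)
  (77/12, 0)
  (5/4, 69/8)
  (0, 37/4)
  (0, 0)

5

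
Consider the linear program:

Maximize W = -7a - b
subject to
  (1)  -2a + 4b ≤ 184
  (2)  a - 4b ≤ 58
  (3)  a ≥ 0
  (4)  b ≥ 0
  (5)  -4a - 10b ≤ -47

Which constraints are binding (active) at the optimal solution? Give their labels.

Extreme points and W = -7a - b:
  (0, 46) → W = -46
  (58, 0) → W = -406
  (0, 47/10) → W = -47/10
  (47/4, 0) → W = -329/4
The feasible region is unbounded (it extends along (4, 1), (2, 1)), but W strictly decreases along every unbounded feasible direction, so there is no improving ray and the maximum is attained at a vertex.

The maximum is at (0, 47/10). Substituting into each constraint, equality holds for (3) and (5); the remaining constraints have slack.

(3) and (5)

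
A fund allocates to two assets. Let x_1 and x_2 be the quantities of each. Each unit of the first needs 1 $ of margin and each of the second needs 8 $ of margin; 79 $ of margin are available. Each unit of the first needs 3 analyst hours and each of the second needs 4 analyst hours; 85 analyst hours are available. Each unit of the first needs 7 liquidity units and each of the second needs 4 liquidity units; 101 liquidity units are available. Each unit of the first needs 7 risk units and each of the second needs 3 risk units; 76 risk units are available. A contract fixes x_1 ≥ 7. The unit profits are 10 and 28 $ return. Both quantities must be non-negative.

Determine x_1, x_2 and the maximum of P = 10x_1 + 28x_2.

x_1 = 7, x_2 = 9, maximum P = 322

Feasible corners and P = 10x_1 + 28x_2:
  (76/7, 0) → P = 760/7
  (7, 0) → P = 70
  (7, 9) → P = 322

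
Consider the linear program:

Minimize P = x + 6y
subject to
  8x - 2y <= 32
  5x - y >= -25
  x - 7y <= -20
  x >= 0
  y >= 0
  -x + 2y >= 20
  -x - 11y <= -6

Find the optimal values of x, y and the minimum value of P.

Corner points and P = x + 6y:
  (52/7, 96/7) → P = 628/7
  (0, 25) → P = 150
  (0, 10) → P = 60
The feasible region is unbounded (it extends along (1, 5), (1, 4)), but P strictly increases along every unbounded feasible direction, so there is no improving ray and the minimum is attained at a vertex.

At the optimal vertex, x = 0 and -x + 2y = 20.
Solving simultaneously gives x = 0, y = 10.

x = 0, y = 10, minimum P = 60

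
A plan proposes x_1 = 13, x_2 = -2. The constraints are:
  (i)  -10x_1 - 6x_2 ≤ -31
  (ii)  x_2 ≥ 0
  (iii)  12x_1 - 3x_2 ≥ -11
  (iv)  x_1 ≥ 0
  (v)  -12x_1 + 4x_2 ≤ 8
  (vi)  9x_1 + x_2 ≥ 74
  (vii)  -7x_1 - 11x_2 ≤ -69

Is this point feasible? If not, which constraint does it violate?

not feasible — violates (ii)

Constraint (ii): x_2 = -2, which is not ≥ 0. All other constraints are satisfied.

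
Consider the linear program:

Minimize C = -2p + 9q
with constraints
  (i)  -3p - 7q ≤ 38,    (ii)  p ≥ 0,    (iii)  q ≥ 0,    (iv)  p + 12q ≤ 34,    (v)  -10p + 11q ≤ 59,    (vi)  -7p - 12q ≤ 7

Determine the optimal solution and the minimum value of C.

Vertices and C = -2p + 9q:
  (0, 0) → C = 0
  (0, 17/6) → C = 51/2
  (34, 0) → C = -68

p = 34, q = 0, minimum C = -68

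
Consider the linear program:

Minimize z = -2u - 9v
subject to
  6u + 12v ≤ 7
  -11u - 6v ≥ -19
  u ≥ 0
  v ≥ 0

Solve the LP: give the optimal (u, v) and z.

Feasible corners and z = -2u - 9v:
  (0, 7/12) → z = -21/4
  (7/6, 0) → z = -7/3
  (0, 0) → z = 0

u = 0, v = 7/12, minimum z = -21/4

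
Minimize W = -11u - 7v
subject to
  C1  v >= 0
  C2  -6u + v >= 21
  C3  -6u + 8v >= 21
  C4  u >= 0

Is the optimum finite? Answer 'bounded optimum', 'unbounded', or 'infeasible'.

unbounded

From the feasible point (0, 21), moving in the direction (0, 1) keeps every constraint satisfied while W decreases without bound.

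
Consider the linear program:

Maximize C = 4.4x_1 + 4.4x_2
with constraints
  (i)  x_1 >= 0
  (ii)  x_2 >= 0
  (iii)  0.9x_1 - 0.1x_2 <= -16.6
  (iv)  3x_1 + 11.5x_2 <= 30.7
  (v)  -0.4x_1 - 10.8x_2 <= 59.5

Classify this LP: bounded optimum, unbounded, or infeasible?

infeasible

The boundaries x_1 = 0 and x_2 = 0 meet at (0, 0), but that point violates 0.9x_1 - 0.1x_2 ≤ -16.6. Every candidate vertex is excluded by some other constraint, so the feasible region is empty.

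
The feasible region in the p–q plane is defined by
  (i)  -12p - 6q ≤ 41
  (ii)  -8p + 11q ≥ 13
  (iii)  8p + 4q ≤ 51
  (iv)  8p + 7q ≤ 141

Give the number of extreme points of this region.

Of the 5 pairwise boundary intersections, those satisfying every inequality are:
  (-529/180, -43/45)
  (-1133/36, 505/9)
  (509/120, 64/15)
  (-69/8, 30)

4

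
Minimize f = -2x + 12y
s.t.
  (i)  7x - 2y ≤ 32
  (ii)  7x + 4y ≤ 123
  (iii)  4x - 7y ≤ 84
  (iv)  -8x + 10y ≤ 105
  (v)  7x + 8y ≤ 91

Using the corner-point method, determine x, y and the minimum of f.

Extreme points and f = -2x + 12y:
  (56/41, -460/41) → f = -5632/41
  (219/35, 59/10) → f = 408/7
  (-1575/16, -273/4) → f = -4977/8
  (35/67, 1463/134) → f = 8708/67

At the optimal vertex, 4x - 7y = 84 and -8x + 10y = 105.
Solving simultaneously gives x = -1575/16, y = -273/4.

x = -1575/16, y = -273/4, minimum f = -4977/8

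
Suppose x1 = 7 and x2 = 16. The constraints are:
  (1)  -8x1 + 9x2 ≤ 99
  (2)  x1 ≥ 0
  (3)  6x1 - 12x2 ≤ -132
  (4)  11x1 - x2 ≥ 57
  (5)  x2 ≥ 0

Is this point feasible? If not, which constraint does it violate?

feasible

(1): 88 ≤ 99 ✓
(2): 7 ≥ 0 ✓
(3): -150 ≤ -132 ✓
(4): 61 ≥ 57 ✓
(5): 16 ≥ 0 ✓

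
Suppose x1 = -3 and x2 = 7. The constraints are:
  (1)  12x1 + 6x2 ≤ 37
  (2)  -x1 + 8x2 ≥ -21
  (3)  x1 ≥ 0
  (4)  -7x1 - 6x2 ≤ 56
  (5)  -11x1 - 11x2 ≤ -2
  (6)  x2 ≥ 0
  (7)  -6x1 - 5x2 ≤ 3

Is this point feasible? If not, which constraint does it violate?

Constraint (3): x1 = -3, which is not ≥ 0. All other constraints are satisfied.

not feasible — violates (3)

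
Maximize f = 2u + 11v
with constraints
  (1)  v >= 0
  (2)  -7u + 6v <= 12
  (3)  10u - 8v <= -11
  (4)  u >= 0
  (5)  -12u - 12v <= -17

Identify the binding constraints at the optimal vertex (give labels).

(2) and (3)

Feasible corners and f = 2u + 11v:
  (15/2, 43/4) → f = 533/4
  (0, 2) → f = 22
  (1/54, 151/108) → f = 185/12
  (0, 17/12) → f = 187/12

The maximum is at (15/2, 43/4). Substituting into each constraint, equality holds for (2) and (3); the remaining constraints have slack.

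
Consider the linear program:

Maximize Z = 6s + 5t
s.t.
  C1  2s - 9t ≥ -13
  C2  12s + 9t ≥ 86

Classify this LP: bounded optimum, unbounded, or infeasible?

From the feasible point (73/14, 164/63), moving in the direction (9, 2) keeps every constraint satisfied while Z increases without bound.

unbounded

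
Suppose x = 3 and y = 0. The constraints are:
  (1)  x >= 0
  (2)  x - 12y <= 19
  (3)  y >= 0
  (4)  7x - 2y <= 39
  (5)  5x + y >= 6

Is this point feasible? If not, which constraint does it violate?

feasible

(1): 3 ≥ 0 ✓
(2): 3 ≤ 19 ✓
(3): 0 ≥ 0 ✓
(4): 21 ≤ 39 ✓
(5): 15 ≥ 6 ✓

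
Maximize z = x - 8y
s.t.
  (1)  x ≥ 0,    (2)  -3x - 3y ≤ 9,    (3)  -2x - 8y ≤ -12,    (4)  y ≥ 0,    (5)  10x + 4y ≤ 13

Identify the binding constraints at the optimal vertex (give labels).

Extreme points and z = x - 8y:
  (0, 3/2) → z = -12
  (0, 13/4) → z = -26
  (7/9, 47/36) → z = -29/3

The maximum is at (7/9, 47/36). Substituting into each constraint, equality holds for (3) and (5); the remaining constraints have slack.

(3) and (5)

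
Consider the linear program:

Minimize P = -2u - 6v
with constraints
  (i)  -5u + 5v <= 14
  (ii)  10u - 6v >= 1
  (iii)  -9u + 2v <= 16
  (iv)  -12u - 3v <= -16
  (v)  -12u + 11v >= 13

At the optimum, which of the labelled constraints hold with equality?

Extreme points and P = -2u - 6v:
  (89/20, 29/4) → P = -262/5
  (89/5, 103/5) → P = -796/5
  (89/38, 71/19) → P = -515/19

The minimum is at (89/5, 103/5). Substituting into each constraint, equality holds for (i) and (v); the remaining constraints have slack.

(i) and (v)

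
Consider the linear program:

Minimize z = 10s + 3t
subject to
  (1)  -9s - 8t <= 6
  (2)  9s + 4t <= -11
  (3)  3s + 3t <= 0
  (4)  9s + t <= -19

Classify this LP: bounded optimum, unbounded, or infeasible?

bounded optimum

Corner points and z = 10s + 3t:
  (-6, 6) → z = -42
  (-146/63, 13/7) → z = -1109/63
  (-19/8, 19/8) → z = -133/8
The feasible region has finitely many vertices and no improving ray; the minimum is -42 at (-6, 6).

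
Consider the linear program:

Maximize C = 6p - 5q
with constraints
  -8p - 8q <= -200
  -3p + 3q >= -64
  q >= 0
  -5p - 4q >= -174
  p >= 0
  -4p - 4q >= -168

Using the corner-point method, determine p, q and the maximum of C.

The optimum lies where -3p + 3q = -64 and -5p - 4q = -174.
Solving simultaneously gives p = 778/27, q = 202/27.

p = 778/27, q = 202/27, maximum C = 3658/27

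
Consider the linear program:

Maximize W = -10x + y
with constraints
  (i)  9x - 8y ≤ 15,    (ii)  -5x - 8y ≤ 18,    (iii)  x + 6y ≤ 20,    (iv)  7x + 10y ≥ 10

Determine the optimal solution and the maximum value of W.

x = -35/8, y = 65/16, maximum W = 765/16

Extreme points and W = -10x + y:
  (125/31, 165/62) → W = -2335/62
  (115/73, -15/146) → W = -2315/146
  (-35/8, 65/16) → W = 765/16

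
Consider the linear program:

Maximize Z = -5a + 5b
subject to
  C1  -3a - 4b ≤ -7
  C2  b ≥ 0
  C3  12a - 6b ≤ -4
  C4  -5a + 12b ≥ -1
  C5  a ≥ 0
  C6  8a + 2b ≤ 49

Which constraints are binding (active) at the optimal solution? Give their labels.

Vertices and Z = -5a + 5b:
  (13/33, 16/11) → Z = 175/33
  (0, 7/4) → Z = 35/4
  (143/36, 155/18) → Z = 835/36
  (0, 49/2) → Z = 245/2

The maximum is at (0, 49/2). Substituting into each constraint, equality holds for C5 and C6; the remaining constraints have slack.

C5 and C6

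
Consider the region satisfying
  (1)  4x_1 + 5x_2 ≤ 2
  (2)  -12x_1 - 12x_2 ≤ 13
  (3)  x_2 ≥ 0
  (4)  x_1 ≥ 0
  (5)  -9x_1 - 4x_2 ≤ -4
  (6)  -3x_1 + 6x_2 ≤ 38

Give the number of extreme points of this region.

3

Of the 15 pairwise boundary intersections, those satisfying every inequality are:
  (1/2, 0)
  (12/29, 2/29)
  (4/9, 0)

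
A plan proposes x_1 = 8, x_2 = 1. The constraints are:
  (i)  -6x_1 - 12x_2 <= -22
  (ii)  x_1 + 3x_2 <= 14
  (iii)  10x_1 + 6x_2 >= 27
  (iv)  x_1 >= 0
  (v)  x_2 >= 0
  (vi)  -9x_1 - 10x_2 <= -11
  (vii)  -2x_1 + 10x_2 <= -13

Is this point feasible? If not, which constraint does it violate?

Constraint (vii): -2x_1 + 10x_2 = -6, which is not ≤ -13. All other constraints are satisfied.

not feasible — violates (vii)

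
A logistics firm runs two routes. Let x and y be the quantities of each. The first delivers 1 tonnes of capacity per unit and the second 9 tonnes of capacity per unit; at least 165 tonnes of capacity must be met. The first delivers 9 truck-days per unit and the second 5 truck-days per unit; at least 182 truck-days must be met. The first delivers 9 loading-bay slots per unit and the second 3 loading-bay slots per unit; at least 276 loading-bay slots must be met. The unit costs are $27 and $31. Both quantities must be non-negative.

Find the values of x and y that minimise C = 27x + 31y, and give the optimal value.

Vertices and C = 27x + 31y:
  (0, 92) → C = 2852
  (165, 0) → C = 4455
  (51/2, 31/2) → C = 1169
The feasible region is unbounded (it extends along (0, 1), (1, 0)), but C strictly increases along every unbounded feasible direction, so there is no improving ray and the minimum is attained at a vertex.

x = 51/2, y = 31/2, minimum C = 1169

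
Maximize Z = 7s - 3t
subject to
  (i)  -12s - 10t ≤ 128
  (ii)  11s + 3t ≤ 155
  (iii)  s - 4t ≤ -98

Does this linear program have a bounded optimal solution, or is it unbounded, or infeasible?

Feasible corners and Z = 7s - 3t:
  (-746/29, 524/29) → Z = -6794/29
  (326/47, 1233/47) → Z = -1417/47
The feasible region has finitely many vertices and no improving ray; the maximum is -1417/47 at (326/47, 1233/47).

bounded optimum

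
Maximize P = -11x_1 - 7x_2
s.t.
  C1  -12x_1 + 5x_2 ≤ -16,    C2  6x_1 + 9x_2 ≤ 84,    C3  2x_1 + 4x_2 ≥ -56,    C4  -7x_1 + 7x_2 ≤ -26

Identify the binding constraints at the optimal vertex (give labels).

C1 and C3

Feasible corners and P = -11x_1 - 7x_2:
  (-108/29, -352/29) → P = 3652/29
  (-18/49, -200/49) → P = 1598/49
  (140, -84) → P = -952
  (274/35, 144/35) → P = -4022/35

The maximum is at (-108/29, -352/29). Substituting into each constraint, equality holds for C1 and C3; the remaining constraints have slack.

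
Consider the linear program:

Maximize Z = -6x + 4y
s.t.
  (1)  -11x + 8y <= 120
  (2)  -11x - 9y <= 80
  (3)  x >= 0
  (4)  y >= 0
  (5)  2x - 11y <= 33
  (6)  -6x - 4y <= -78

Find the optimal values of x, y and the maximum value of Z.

x = 36/23, y = 789/46, maximum Z = 1362/23

Feasible corners and Z = -6x + 4y:
  (36/23, 789/46) → Z = 1362/23
  (33/2, 0) → Z = -99
  (13, 0) → Z = -78
The feasible region is unbounded (it extends along (11, 2), (8, 11)), but Z strictly decreases along every unbounded feasible direction, so there is no improving ray and the maximum is attained at a vertex.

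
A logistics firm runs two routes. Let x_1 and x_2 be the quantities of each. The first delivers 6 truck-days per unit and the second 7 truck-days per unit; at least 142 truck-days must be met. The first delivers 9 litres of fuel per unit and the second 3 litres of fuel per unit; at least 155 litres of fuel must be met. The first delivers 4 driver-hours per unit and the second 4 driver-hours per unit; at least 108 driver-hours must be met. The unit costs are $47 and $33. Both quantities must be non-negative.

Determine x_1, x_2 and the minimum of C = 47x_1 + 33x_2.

x_1 = 37/3, x_2 = 44/3, minimum C = 3191/3

Extreme points and C = 47x_1 + 33x_2:
  (0, 155/3) → C = 1705
  (27, 0) → C = 1269
  (37/3, 44/3) → C = 3191/3
The feasible region is unbounded (it extends along (0, 1), (1, 0)), but C strictly increases along every unbounded feasible direction, so there is no improving ray and the minimum is attained at a vertex.

The optimum lies where 9x_1 + 3x_2 = 155 and 4x_1 + 4x_2 = 108.
Solving simultaneously gives x_1 = 37/3, x_2 = 44/3.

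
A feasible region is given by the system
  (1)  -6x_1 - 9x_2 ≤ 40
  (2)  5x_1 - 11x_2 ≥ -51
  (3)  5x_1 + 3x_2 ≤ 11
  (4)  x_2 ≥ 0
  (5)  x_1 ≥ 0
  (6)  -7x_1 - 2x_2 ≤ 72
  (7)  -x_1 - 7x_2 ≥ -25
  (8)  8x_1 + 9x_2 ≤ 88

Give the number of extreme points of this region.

4

Of the 28 pairwise boundary intersections, those satisfying every inequality are:
  (11/5, 0)
  (1/16, 57/16)
  (0, 0)
  (0, 25/7)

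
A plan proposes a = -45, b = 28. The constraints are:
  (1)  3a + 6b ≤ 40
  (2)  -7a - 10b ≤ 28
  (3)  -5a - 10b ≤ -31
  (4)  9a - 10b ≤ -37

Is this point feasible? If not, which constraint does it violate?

not feasible — violates (2)

Constraint (2): -7a - 10b = 35, which is not ≤ 28. All other constraints are satisfied.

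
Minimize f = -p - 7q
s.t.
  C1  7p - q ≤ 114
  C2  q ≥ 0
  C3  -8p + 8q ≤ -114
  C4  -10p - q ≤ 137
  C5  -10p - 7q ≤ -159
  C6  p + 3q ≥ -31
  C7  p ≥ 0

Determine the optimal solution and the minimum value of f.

p = 133/8, q = 19/8, minimum f = -133/4

Feasible corners and f = -p - 7q:
  (114/7, 0) → f = -114/7
  (133/8, 19/8) → f = -133/4
  (159/10, 0) → f = -159/10
  (1035/68, 33/34) → f = -1497/68

The binding constraints are 7p - q = 114 and -8p + 8q = -114.
Solving simultaneously gives p = 133/8, q = 19/8.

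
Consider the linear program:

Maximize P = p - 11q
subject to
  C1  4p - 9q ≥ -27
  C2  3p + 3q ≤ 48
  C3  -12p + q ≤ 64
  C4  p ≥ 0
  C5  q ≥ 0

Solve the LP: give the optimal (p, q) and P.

p = 16, q = 0, maximum P = 16

Corner points and P = p - 11q:
  (9, 7) → P = -68
  (0, 3) → P = -33
  (16, 0) → P = 16
  (0, 0) → P = 0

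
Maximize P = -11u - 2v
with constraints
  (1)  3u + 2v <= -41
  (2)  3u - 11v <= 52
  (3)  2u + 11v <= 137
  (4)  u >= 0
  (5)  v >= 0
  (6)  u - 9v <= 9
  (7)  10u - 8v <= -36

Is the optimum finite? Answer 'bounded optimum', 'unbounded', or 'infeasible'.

The boundaries 3u + 2v = -41 and 2u + 11v = 137 meet at (-25, 17), but that point violates u ≥ 0. Every candidate vertex is excluded by some other constraint, so the feasible region is empty.

infeasible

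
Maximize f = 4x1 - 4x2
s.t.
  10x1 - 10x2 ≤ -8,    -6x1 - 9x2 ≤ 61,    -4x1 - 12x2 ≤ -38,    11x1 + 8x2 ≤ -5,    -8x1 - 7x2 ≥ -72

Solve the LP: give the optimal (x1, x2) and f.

x1 = -91/25, x2 = 219/50, maximum f = -802/25

Corner points and f = 4x1 - 4x2:
  (-179/6, 118/9) → f = -1546/9
  (-91/25, 219/50) → f = -802/25
  (-47, 64) → f = -444
The feasible region is unbounded (it extends along (-7, 8), (-3, 2)), but f strictly decreases along every unbounded feasible direction, so there is no improving ray and the maximum is attained at a vertex.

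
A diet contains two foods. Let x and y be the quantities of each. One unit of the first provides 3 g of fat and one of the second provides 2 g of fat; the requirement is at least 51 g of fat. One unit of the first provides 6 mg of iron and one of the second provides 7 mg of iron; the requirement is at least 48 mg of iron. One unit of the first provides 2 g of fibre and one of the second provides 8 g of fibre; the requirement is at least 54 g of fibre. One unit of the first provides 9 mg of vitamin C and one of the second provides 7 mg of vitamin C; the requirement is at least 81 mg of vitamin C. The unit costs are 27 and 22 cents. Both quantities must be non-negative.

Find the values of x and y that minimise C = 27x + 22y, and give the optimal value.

Vertices and C = 27x + 22y:
  (0, 51/2) → C = 561
  (27, 0) → C = 729
  (15, 3) → C = 471
The feasible region is unbounded (it extends along (0, 1), (1, 0)), but C strictly increases along every unbounded feasible direction, so there is no improving ray and the minimum is attained at a vertex.

x = 15, y = 3, minimum C = 471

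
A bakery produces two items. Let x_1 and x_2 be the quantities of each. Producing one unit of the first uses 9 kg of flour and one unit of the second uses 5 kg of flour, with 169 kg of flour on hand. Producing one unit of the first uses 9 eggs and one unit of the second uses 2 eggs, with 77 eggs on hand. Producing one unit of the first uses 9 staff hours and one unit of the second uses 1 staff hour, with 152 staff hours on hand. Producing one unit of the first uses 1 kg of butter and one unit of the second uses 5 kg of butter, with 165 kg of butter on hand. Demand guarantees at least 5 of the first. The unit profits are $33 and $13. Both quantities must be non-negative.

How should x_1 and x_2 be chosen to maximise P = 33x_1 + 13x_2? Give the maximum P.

Corner points and P = 33x_1 + 13x_2:
  (77/9, 0) → P = 847/3
  (5, 0) → P = 165
  (5, 16) → P = 373

x_1 = 5, x_2 = 16, maximum P = 373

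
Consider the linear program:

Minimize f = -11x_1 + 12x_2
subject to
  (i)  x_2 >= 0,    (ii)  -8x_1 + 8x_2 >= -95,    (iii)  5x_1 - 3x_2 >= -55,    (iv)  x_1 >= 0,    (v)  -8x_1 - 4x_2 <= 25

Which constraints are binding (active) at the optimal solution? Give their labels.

Vertices and f = -11x_1 + 12x_2:
  (95/8, 0) → f = -1045/8
  (0, 0) → f = 0
  (0, 55/3) → f = 220
The feasible region is unbounded (it extends along (1, 1), (3, 5)), but f strictly increases along every unbounded feasible direction, so there is no improving ray and the minimum is attained at a vertex.

The minimum is at (95/8, 0). Substituting into each constraint, equality holds for (i) and (ii); the remaining constraints have slack.

(i) and (ii)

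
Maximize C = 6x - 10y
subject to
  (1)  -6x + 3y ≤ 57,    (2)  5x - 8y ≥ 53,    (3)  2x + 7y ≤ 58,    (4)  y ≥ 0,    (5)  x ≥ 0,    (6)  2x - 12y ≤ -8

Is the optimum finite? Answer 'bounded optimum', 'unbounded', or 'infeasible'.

bounded optimum

Vertices and C = 6x - 10y:
  (835/51, 184/51) → C = 3170/51
  (175/11, 73/22) → C = 685/11
  (320/19, 66/19) → C = 1260/19
The feasible region has finitely many vertices and no improving ray; the maximum is 1260/19 at (320/19, 66/19).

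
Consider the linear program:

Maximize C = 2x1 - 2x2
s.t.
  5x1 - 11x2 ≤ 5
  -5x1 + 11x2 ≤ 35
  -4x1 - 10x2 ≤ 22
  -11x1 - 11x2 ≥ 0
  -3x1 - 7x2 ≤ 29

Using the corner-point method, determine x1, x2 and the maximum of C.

Extreme points and C = 2x1 - 2x2:
  (-96/47, -65/47) → C = -62/47
  (5/16, -5/16) → C = 5/4
  (-296/47, 15/47) → C = -622/47
  (-35/16, 35/16) → C = -35/4

The optimum lies where 5x1 - 11x2 = 5 and -11x1 - 11x2 = 0.
Solving simultaneously gives x1 = 5/16, x2 = -5/16.

x1 = 5/16, x2 = -5/16, maximum C = 5/4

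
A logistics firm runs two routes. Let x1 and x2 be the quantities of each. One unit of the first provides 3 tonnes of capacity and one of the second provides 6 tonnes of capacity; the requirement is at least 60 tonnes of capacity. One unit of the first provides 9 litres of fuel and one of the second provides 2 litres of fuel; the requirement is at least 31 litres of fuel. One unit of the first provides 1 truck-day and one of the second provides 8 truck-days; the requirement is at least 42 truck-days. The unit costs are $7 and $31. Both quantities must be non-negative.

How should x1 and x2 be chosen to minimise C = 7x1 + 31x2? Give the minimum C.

Vertices and C = 7x1 + 31x2:
  (0, 31/2) → C = 961/2
  (42, 0) → C = 294
  (11/8, 149/16) → C = 4773/16
  (38/3, 11/3) → C = 607/3
The feasible region is unbounded (it extends along (0, 1), (1, 0)), but C strictly increases along every unbounded feasible direction, so there is no improving ray and the minimum is attained at a vertex.

The binding constraints are 3x1 + 6x2 = 60 and x1 + 8x2 = 42.
Solving simultaneously gives x1 = 38/3, x2 = 11/3.

x1 = 38/3, x2 = 11/3, minimum C = 607/3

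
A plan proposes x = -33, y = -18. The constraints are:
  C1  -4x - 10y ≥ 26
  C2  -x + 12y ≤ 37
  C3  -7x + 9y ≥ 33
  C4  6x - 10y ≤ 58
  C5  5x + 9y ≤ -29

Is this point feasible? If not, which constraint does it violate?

feasible

C1: 312 ≥ 26 ✓
C2: -183 ≤ 37 ✓
C3: 69 ≥ 33 ✓
C4: -18 ≤ 58 ✓
C5: -327 ≤ -29 ✓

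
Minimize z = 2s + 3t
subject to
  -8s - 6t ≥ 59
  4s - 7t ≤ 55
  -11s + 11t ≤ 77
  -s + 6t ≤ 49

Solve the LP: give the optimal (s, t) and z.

Corner points and z = 2s + 3t:
  (-83/80, -169/20) → z = -1097/40
  (-101/14, -3/14) → z = -211/14
  (-104/3, -83/3) → z = -457/3

The optimum lies where 4s - 7t = 55 and -11s + 11t = 77.
Solving simultaneously gives s = -104/3, t = -83/3.

s = -104/3, t = -83/3, minimum z = -457/3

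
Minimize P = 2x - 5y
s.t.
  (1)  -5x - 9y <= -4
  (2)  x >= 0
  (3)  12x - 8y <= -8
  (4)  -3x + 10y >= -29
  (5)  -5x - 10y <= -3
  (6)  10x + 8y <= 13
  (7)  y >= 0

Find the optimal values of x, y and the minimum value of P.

x = 0, y = 13/8, minimum P = -65/8

Vertices and P = 2x - 5y:
  (0, 1) → P = -5
  (0, 13/8) → P = -65/8
  (5/22, 59/44) → P = -25/4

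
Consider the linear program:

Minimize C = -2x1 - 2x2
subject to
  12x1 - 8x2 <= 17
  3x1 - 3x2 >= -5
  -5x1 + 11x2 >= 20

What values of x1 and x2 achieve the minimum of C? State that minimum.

x1 = 91/12, x2 = 37/4, minimum C = -101/3

Extreme points and C = -2x1 - 2x2:
  (91/12, 37/4) → C = -101/3
  (347/92, 325/92) → C = -336/23
  (5/18, 35/18) → C = -40/9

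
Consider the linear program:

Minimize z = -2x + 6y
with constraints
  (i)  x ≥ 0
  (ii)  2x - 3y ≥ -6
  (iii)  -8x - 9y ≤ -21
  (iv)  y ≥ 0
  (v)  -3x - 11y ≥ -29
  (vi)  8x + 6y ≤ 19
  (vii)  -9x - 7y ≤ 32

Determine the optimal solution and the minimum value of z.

Corner points and z = -2x + 6y:
  (3/14, 15/7) → z = 87/7
  (7/12, 43/18) → z = 79/6
  (15/8, 2/3) → z = 1/4

At the optimal vertex, -8x - 9y = -21 and 8x + 6y = 19.
Solving simultaneously gives x = 15/8, y = 2/3.

x = 15/8, y = 2/3, minimum z = 1/4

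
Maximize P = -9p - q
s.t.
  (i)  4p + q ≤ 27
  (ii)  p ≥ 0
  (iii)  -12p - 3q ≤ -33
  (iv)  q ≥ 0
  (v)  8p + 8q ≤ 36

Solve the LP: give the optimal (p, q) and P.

Corner points and P = -9p - q:
  (11/4, 0) → P = -99/4
  (13/6, 7/3) → P = -131/6
  (9/2, 0) → P = -81/2

The optimum lies where -12p - 3q = -33 and 8p + 8q = 36.
Solving simultaneously gives p = 13/6, q = 7/3.

p = 13/6, q = 7/3, maximum P = -131/6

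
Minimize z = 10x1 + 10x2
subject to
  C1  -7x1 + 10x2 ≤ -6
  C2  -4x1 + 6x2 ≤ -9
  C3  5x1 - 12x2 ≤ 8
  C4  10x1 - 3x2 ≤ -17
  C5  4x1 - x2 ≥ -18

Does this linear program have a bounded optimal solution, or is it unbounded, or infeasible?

The boundaries -4x1 + 6x2 = -9 and 5x1 - 12x2 = 8 meet at (10/3, 13/18), but that point violates 10x1 - 3x2 ≤ -17. Every candidate vertex is excluded by some other constraint, so the feasible region is empty.

infeasible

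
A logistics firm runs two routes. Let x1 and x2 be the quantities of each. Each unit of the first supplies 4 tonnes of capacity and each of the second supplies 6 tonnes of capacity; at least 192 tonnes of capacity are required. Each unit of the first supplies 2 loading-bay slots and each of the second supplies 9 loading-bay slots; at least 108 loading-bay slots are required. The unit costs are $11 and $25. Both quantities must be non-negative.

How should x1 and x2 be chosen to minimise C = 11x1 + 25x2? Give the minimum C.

Feasible corners and C = 11x1 + 25x2:
  (0, 32) → C = 800
  (54, 0) → C = 594
  (45, 2) → C = 545
The feasible region is unbounded (it extends along (0, 1), (1, 0)), but C strictly increases along every unbounded feasible direction, so there is no improving ray and the minimum is attained at a vertex.

At the optimal vertex, 4x1 + 6x2 = 192 and 2x1 + 9x2 = 108.
Solving simultaneously gives x1 = 45, x2 = 2.

x1 = 45, x2 = 2, minimum C = 545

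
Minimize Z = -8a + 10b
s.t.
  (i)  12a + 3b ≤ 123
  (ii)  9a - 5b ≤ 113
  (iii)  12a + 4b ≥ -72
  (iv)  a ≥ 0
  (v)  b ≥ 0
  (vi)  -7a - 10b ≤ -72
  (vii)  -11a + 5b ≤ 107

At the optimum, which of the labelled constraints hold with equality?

Vertices and Z = -8a + 10b:
  (338/33, 1/33) → Z = -898/11
  (98/31, 879/31) → Z = 8006/31
  (0, 36/5) → Z = 72
  (0, 107/5) → Z = 214

The minimum is at (338/33, 1/33). Substituting into each constraint, equality holds for (i) and (vi); the remaining constraints have slack.

(i) and (vi)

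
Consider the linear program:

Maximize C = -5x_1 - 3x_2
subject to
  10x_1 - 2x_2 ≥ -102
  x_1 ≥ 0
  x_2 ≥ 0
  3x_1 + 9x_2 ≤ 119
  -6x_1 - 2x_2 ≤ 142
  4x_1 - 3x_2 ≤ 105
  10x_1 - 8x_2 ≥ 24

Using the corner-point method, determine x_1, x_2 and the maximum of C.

Corner points and C = -5x_1 - 3x_2:
  (105/4, 0) → C = -525/4
  (12/5, 0) → C = -12
  (434/15, 161/45) → C = -777/5
  (584/57, 559/57) → C = -4597/57

x_1 = 12/5, x_2 = 0, maximum C = -12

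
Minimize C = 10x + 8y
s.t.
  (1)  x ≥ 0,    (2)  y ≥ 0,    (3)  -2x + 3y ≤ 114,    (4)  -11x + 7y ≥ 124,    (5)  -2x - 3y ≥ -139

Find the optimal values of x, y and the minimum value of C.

The optimum lies where x = 0 and -11x + 7y = 124.
Solving simultaneously gives x = 0, y = 124/7.

x = 0, y = 124/7, minimum C = 992/7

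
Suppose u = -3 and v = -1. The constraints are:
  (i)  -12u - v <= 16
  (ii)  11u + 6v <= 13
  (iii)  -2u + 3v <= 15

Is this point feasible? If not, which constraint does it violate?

Constraint (i): -12u - v = 37, which is not ≤ 16. All other constraints are satisfied.

not feasible — violates (i)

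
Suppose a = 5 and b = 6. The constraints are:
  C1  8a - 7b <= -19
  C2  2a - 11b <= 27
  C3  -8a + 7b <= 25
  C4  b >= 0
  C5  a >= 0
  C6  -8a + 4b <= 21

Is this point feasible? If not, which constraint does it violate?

Constraint C1: 8a - 7b = -2, which is not ≤ -19. All other constraints are satisfied.

not feasible — violates C1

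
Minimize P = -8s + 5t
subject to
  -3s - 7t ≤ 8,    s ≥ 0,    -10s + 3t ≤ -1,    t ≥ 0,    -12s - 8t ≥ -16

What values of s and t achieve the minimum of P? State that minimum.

Corner points and P = -8s + 5t:
  (1/10, 0) → P = -4/5
  (14/29, 37/29) → P = 73/29
  (4/3, 0) → P = -32/3

s = 4/3, t = 0, minimum P = -32/3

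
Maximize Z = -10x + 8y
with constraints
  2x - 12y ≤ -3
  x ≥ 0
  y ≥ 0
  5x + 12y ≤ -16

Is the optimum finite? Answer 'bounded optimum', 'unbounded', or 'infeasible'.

The boundaries 2x - 12y = -3 and x = 0 meet at (0, 1/4), but that point violates 5x + 12y ≤ -16. Every candidate vertex is excluded by some other constraint, so the feasible region is empty.

infeasible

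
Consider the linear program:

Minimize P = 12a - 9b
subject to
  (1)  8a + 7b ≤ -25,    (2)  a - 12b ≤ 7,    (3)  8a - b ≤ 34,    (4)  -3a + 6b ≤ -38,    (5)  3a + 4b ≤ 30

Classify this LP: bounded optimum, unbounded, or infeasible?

The boundaries 8a + 7b = -25 and a - 12b = 7 meet at (-251/103, -81/103), but that point violates -3a + 6b ≤ -38. Every candidate vertex is excluded by some other constraint, so the feasible region is empty.

infeasible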